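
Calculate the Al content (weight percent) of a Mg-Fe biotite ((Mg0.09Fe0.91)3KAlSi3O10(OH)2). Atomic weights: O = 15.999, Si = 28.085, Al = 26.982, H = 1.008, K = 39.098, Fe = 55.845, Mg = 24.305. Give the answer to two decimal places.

5.36 weight percent

Molar mass of (Mg0.09Fe0.91)3KAlSi3O10(OH)2: 0.27*24.305 + 2.73*55.845 + 1*39.098 + 1*26.982 + 3*28.085 + 12*15.999 + 2*1.008 = 503.358 g/mol.
Mass of Al per formula unit: 1 × 26.982 = 26.982 g.
Weight fraction Al = 26.982 / 503.358 = 0.0536.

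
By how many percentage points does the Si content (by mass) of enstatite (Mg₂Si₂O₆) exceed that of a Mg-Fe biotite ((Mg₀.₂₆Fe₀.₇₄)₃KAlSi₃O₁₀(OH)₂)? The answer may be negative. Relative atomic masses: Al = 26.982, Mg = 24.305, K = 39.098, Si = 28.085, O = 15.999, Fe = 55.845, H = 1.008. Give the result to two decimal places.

10.69 percentage points

M(Mg₂Si₂O₆) = 200.774 g/mol, so wt% Si = 56.170/200.774 × 100 = 27.98%.
M((Mg₀.₂₆Fe₀.₇₄)₃KAlSi₃O₁₀(OH)₂) = 487.273 g/mol, so wt% Si = 84.255/487.273 × 100 = 17.29%.
27.98 − 17.29 = 10.69 pp.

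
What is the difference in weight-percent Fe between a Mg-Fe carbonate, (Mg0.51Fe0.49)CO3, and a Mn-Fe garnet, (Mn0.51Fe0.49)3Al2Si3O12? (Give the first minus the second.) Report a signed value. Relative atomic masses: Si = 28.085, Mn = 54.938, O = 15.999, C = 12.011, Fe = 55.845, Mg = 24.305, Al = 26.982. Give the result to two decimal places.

Fe in (Mg0.51Fe0.49)CO3: molar mass 99.768 g/mol; 0.49×55.845 = 27.364 g → 27.43 wt%.
Fe in (Mn0.51Fe0.49)3Al2Si3O12: molar mass 496.354 g/mol; 1.47×55.845 = 82.092 g → 16.54 wt%.
Difference = 27.43 − 16.54 = 10.89 percentage points.

10.89 percentage points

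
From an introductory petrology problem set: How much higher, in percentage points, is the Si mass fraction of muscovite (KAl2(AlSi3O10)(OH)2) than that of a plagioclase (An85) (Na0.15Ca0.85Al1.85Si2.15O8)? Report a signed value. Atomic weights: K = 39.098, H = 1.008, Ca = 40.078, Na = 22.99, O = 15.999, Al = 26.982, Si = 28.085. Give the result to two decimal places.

Si in KAl2(AlSi3O10)(OH)2: molar mass 398.303 g/mol; 3×28.085 = 84.255 g → 21.15 wt%.
Si in Na0.15Ca0.85Al1.85Si2.15O8: molar mass 275.806 g/mol; 2.15×28.085 = 60.383 g → 21.89 wt%.
Difference = 21.15 − 21.89 = -0.74 percentage points.

-0.74 percentage points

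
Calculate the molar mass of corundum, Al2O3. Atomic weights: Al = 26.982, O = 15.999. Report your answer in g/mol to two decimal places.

The formula mass is the sum 2·26.982 + 3·15.999.

101.96 g/mol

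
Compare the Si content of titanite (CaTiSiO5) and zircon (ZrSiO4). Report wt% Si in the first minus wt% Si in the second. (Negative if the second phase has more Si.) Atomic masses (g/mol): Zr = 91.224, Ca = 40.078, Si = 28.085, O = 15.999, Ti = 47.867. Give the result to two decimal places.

First mineral: 28.085 g Si in 196.025 g formula = 14.33 wt% Si.
Second mineral: 28.085 g Si in 183.305 g formula = 15.32 wt% Si.
14.33% − 15.32% gives a difference of -0.99 percentage points.

-0.99 percentage points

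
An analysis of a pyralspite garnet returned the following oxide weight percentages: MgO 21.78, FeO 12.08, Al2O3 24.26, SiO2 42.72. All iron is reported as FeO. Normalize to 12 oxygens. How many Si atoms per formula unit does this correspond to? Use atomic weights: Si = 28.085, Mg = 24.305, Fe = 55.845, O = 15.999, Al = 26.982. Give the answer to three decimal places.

21.78 wt% MgO ÷ 40.304 g/mol = 0.54039 mol, giving 0.54039 Mg and 0.54039 O.
12.08 wt% FeO ÷ 71.844 g/mol = 0.16814 mol, giving 0.16814 Fe and 0.16814 O.
24.26 wt% Al2O3 ÷ 101.961 g/mol = 0.23793 mol, giving 0.47586 Al and 0.71379 O.
42.72 wt% SiO2 ÷ 60.083 g/mol = 0.71102 mol, giving 0.71102 Si and 1.42204 O.
Oxygen sums to 2.84436; scaling by 12/2.84436 = 4.21888 puts the formula on 12 O.
Si: 0.71102 × 4.21888 = 3.000 atoms per formula unit.

3.000 Si apfu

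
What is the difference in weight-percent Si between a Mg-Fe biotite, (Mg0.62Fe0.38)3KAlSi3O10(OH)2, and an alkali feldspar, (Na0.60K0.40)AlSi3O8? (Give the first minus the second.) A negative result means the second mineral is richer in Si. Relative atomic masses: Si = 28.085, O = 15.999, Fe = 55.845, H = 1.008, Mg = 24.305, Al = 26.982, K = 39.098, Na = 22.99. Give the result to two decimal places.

First mineral: 84.255 g Si in 453.210 g formula = 18.59 wt% Si.
Second mineral: 84.255 g Si in 268.662 g formula = 31.36 wt% Si.
18.59% − 31.36% gives a difference of -12.77 percentage points.

-12.77 percentage points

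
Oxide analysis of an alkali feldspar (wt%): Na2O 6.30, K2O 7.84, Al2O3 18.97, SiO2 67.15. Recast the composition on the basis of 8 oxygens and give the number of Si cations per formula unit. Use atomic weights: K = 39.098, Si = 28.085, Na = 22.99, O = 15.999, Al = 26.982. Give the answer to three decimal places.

3.002 Si apfu

6.30 wt% Na2O ÷ 61.979 g/mol = 0.10165 mol, giving 0.20330 Na and 0.10165 O.
7.84 wt% K2O ÷ 94.195 g/mol = 0.08323 mol, giving 0.16646 K and 0.08323 O.
18.97 wt% Al2O3 ÷ 101.961 g/mol = 0.18605 mol, giving 0.37210 Al and 0.55815 O.
67.15 wt% SiO2 ÷ 60.083 g/mol = 1.11762 mol, giving 1.11762 Si and 2.23524 O.
Oxygen sums to 2.97827; scaling by 8/2.97827 = 2.68612 puts the formula on 8 O.
Si: 1.11762 × 2.68612 = 3.002 atoms per formula unit.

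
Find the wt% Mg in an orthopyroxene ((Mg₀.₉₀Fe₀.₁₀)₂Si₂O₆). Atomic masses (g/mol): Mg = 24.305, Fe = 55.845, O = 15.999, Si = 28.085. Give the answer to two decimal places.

21.13 weight percent

M((Mg₀.₉₀Fe₀.₁₀)₂Si₂O₆) = 207.082 g/mol.
Mg contributes 1.80 × 24.305 = 43.749 g per mole.
43.749/207.082 = 0.2113 → 21.13%.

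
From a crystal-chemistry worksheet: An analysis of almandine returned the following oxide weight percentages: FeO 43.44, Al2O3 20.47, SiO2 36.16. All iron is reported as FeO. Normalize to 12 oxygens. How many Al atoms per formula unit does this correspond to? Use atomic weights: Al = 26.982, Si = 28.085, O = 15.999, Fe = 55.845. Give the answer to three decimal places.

1.999 Al apfu

FeO: 43.44/71.844 = 0.60464 mol → 0.60464 mol Fe, 0.60464 mol O.
Al2O3: 20.47/101.961 = 0.20076 mol → 0.40152 mol Al, 0.60228 mol O.
SiO2: 36.16/60.083 = 0.60183 mol → 0.60183 mol Si, 1.20366 mol O.
Total oxygen = 2.41058 mol. Normalization factor = 12/2.41058 = 4.97806.
Al per 12 O = 0.40152 × 4.97806 = 1.999.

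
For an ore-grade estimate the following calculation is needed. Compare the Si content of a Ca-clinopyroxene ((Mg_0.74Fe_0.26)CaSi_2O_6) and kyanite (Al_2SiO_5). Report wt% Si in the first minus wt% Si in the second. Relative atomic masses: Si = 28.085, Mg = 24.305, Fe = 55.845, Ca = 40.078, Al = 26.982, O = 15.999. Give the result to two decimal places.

Si in (Mg_0.74Fe_0.26)CaSi_2O_6: molar mass 224.747 g/mol; 2×28.085 = 56.170 g → 24.99 wt%.
Si in Al_2SiO_5: molar mass 162.044 g/mol; 1×28.085 = 28.085 g → 17.33 wt%.
Difference = 24.99 − 17.33 = 7.66 percentage points.

7.66 percentage points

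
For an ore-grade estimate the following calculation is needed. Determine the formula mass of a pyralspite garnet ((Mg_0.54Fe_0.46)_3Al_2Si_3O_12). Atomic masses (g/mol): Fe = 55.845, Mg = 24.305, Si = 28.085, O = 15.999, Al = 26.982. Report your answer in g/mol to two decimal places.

The formula mass is the sum 1.62×24.305 + 1.38×55.845 + 2×26.982 + 3×28.085 + 12×15.999.

446.65 g/mol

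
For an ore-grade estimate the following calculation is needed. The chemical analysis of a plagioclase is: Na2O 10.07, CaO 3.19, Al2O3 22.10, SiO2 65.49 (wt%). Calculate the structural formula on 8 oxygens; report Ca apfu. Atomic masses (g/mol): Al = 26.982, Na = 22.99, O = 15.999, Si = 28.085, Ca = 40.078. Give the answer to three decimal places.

0.149 Ca apfu

Na2O: 10.07/61.979 = 0.16247 mol → 0.32494 mol Na, 0.16247 mol O.
CaO: 3.19/56.077 = 0.05689 mol → 0.05689 mol Ca, 0.05689 mol O.
Al2O3: 22.10/101.961 = 0.21675 mol → 0.43350 mol Al, 0.65025 mol O.
SiO2: 65.49/60.083 = 1.08999 mol → 1.08999 mol Si, 2.17998 mol O.
Total oxygen = 3.04959 mol. Normalization factor = 8/3.04959 = 2.62330.
Ca per 8 O = 0.05689 × 2.62330 = 0.149.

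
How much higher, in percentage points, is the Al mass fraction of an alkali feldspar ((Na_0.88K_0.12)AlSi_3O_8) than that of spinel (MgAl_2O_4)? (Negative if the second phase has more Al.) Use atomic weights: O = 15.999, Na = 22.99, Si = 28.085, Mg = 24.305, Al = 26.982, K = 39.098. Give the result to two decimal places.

M((Na_0.88K_0.12)AlSi_3O_8) = 264.152 g/mol, so wt% Al = 26.982/264.152 × 100 = 10.21%.
M(MgAl_2O_4) = 142.265 g/mol, so wt% Al = 53.964/142.265 × 100 = 37.93%.
10.21 − 37.93 = -27.72 pp.

-27.72 percentage points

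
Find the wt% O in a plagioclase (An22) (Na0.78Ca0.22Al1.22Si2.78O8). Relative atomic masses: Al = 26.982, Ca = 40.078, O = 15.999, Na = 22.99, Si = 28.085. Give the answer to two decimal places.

48.17 weight percent

M(Na0.78Ca0.22Al1.22Si2.78O8) = 265.736 g/mol.
O contributes 8 × 15.999 = 127.992 g per mole.
127.992/265.736 = 0.4817 → 48.17%.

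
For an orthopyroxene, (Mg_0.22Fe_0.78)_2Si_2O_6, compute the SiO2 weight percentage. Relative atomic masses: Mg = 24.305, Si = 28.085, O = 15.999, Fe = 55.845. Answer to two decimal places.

Molar mass of (Mg_0.22Fe_0.78)_2Si_2O_6 = 0.44·24.305 + 1.56·55.845 + 2·28.085 + 6·15.999 = 249.976 g/mol.
Each formula unit contains 2 Si, equivalent to 2/1 = 2.0000 mol SiO2.
M(SiO2) = 1×28.085 + 2×15.999 = 60.083 g/mol.
Mass of SiO2 per formula unit = 2.0000 × 60.083 = 120.166 g.
SiO2 wt% = 120.166 / 249.976 × 100 = 48.07%.

48.07 wt%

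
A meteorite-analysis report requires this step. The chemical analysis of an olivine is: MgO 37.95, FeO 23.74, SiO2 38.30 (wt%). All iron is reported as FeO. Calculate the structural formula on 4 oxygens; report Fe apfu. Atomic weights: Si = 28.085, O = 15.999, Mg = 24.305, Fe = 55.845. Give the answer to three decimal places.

37.95 wt% MgO ÷ 40.304 g/mol = 0.94159 mol, giving 0.94159 Mg and 0.94159 O.
23.74 wt% FeO ÷ 71.844 g/mol = 0.33044 mol, giving 0.33044 Fe and 0.33044 O.
38.30 wt% SiO2 ÷ 60.083 g/mol = 0.63745 mol, giving 0.63745 Si and 1.27490 O.
Oxygen sums to 2.54693; scaling by 4/2.54693 = 1.57052 puts the formula on 4 O.
Fe: 0.33044 × 1.57052 = 0.519 atoms per formula unit.

0.519 Fe apfu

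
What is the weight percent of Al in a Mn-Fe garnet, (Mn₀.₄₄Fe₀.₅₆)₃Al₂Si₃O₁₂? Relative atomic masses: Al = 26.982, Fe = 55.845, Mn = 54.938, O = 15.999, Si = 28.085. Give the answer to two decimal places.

Molar mass of (Mn₀.₄₄Fe₀.₅₆)₃Al₂Si₃O₁₂: 1.32×54.938 + 1.68×55.845 + 2×26.982 + 3×28.085 + 12×15.999 = 496.545 g/mol.
Mass of Al per formula unit: 2 × 26.982 = 53.964 g.
Weight fraction Al = 53.964 / 496.545 = 0.1087.

10.87 weight percent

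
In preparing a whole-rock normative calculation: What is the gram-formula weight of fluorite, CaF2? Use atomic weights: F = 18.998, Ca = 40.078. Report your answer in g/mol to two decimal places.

78.07 g/mol

M = 1(40.078) + 2(18.998)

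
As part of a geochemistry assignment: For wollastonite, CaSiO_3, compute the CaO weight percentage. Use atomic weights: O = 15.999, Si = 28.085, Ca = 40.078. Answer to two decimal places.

48.28 wt%

Formula mass = 116.160 g/mol.
1 Ca → 1.0000 mol CaO per formula unit; M(CaO) = 56.077, so CaO mass = 56.077 g.
56.077/116.160 × 100 = 48.28 wt%.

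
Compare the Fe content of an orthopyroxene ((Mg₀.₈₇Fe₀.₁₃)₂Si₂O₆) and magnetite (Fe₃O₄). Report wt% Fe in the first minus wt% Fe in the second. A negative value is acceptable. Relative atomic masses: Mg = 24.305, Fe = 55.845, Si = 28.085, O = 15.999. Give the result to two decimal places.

First mineral: 14.520 g Fe in 208.974 g formula = 6.95 wt% Fe.
Second mineral: 167.535 g Fe in 231.531 g formula = 72.36 wt% Fe.
6.95% − 72.36% gives a difference of -65.41 percentage points.

-65.41 percentage points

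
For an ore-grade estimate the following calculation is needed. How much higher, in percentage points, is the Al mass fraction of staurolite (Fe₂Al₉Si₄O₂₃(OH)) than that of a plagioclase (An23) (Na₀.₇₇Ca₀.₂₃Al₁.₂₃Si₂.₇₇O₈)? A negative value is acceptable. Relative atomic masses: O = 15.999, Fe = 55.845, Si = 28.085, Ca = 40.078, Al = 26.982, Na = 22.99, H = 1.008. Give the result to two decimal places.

Al in Fe₂Al₉Si₄O₂₃(OH): molar mass 851.852 g/mol; 9×26.982 = 242.838 g → 28.51 wt%.
Al in Na₀.₇₇Ca₀.₂₃Al₁.₂₃Si₂.₇₇O₈: molar mass 265.896 g/mol; 1.23×26.982 = 33.188 g → 12.48 wt%.
Difference = 28.51 − 12.48 = 16.03 percentage points.

16.03 percentage points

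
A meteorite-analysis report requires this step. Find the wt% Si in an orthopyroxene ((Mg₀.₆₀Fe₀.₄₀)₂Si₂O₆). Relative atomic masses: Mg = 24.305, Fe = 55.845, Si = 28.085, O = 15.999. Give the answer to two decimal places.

Formula mass = 1.20·24.305 + 0.80·55.845 + 2·28.085 + 6·15.999 = 226.006 g/mol, of which 56.170 g is Si.
So Si makes up 56.170/226.006 = 0.2485 of the mass, i.e. 24.85%.

24.85 wt%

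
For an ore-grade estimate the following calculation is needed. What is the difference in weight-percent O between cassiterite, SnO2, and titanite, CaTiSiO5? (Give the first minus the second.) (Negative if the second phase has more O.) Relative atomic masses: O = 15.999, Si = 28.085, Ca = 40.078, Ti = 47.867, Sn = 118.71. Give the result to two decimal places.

M(SnO2) = 150.708 g/mol, so wt% O = 31.998/150.708 × 100 = 21.23%.
M(CaTiSiO5) = 196.025 g/mol, so wt% O = 79.995/196.025 × 100 = 40.81%.
21.23 − 40.81 = -19.58 pp.

-19.58 percentage points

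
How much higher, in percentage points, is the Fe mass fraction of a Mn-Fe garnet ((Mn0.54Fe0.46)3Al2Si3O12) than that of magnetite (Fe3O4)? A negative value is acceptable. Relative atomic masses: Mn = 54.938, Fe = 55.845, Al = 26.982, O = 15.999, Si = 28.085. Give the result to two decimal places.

First mineral: 77.066 g Fe in 496.273 g formula = 15.53 wt% Fe.
Second mineral: 167.535 g Fe in 231.531 g formula = 72.36 wt% Fe.
15.53% − 72.36% gives a difference of -56.83 percentage points.

-56.83 percentage points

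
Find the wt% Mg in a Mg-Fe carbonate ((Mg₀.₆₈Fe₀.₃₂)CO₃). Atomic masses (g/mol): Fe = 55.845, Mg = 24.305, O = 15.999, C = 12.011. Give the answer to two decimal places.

17.51 wt%

M((Mg₀.₆₈Fe₀.₃₂)CO₃) = 94.406 g/mol.
Mg contributes 0.68 × 24.305 = 16.527 g per mole.
16.527/94.406 = 0.1751 → 17.51%.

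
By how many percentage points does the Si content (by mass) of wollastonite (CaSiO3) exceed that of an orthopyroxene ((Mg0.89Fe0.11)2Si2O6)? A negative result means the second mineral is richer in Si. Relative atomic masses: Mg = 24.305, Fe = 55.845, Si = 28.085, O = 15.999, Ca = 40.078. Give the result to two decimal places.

-2.86 percentage points

M(CaSiO3) = 116.160 g/mol, so wt% Si = 28.085/116.160 × 100 = 24.18%.
M((Mg0.89Fe0.11)2Si2O6) = 207.713 g/mol, so wt% Si = 56.170/207.713 × 100 = 27.04%.
24.18 − 27.04 = -2.86 pp.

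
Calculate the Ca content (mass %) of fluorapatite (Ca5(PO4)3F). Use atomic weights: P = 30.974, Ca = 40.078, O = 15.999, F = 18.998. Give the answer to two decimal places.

39.74 mass %

Molar mass of Ca5(PO4)3F: 5*40.078 + 3*30.974 + 12*15.999 + 1*18.998 = 504.298 g/mol.
Mass of Ca per formula unit: 5 × 40.078 = 200.390 g.
Weight fraction Ca = 200.390 / 504.298 = 0.3974.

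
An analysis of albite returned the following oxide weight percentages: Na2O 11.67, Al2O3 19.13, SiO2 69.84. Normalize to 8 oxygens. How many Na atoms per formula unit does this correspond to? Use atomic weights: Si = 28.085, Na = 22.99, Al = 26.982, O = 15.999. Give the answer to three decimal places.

Na2O: 11.67/61.979 = 0.18829 mol → 0.37658 mol Na, 0.18829 mol O.
Al2O3: 19.13/101.961 = 0.18762 mol → 0.37524 mol Al, 0.56286 mol O.
SiO2: 69.84/60.083 = 1.16239 mol → 1.16239 mol Si, 2.32478 mol O.
Total oxygen = 3.07593 mol. Normalization factor = 8/3.07593 = 2.60084.
Na per 8 O = 0.37658 × 2.60084 = 0.979.

0.979 Na apfu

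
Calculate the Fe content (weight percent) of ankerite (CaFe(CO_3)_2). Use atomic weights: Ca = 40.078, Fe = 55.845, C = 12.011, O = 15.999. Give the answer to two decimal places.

M(CaFe(CO_3)_2) = 215.939 g/mol.
Fe contributes 1 × 55.845 = 55.845 g per mole.
55.845/215.939 = 0.2586 → 25.86%.

25.86 weight percent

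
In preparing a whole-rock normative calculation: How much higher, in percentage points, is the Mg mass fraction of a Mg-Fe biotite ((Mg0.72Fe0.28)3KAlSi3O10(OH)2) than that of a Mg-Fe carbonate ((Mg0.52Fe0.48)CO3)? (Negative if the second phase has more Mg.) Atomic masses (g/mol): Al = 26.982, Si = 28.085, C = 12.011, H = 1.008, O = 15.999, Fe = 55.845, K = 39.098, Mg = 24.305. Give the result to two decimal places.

First mineral: 52.499 g Mg in 443.748 g formula = 11.83 wt% Mg.
Second mineral: 12.639 g Mg in 99.452 g formula = 12.71 wt% Mg.
11.83% − 12.71% gives a difference of -0.88 percentage points.

-0.88 percentage points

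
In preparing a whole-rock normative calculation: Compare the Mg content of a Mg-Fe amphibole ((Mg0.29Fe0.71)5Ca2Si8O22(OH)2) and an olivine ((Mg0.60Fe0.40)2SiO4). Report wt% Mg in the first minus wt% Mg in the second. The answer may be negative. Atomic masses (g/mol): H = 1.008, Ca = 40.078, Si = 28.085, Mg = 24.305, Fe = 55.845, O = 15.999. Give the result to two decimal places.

First mineral: 35.242 g Mg in 924.320 g formula = 3.81 wt% Mg.
Second mineral: 29.166 g Mg in 165.923 g formula = 17.58 wt% Mg.
3.81% − 17.58% gives a difference of -13.77 percentage points.

-13.77 percentage points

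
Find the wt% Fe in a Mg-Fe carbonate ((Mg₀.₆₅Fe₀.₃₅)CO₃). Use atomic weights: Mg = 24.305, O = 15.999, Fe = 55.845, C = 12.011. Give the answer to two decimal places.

Molar mass of (Mg₀.₆₅Fe₀.₃₅)CO₃: 0.65×24.305 + 0.35×55.845 + 1×12.011 + 3×15.999 = 95.352 g/mol.
Mass of Fe per formula unit: 0.35 × 55.845 = 19.546 g.
Weight fraction Fe = 19.546 / 95.352 = 0.2050.

20.50 wt%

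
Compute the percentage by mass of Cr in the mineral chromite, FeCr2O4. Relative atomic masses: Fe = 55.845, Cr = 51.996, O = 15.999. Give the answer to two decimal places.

Formula mass = 1×55.845 + 2×51.996 + 4×15.999 = 223.833 g/mol, of which 103.992 g is Cr.
So Cr makes up 103.992/223.833 = 0.4646 of the mass, i.e. 46.46%.

46.46 wt%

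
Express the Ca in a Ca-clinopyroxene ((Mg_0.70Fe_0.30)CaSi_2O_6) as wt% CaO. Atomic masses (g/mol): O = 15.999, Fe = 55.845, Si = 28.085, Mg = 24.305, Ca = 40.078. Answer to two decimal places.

Molar mass of (Mg_0.70Fe_0.30)CaSi_2O_6 = 0.70·24.305 + 0.30·55.845 + 1·40.078 + 2·28.085 + 6·15.999 = 226.009 g/mol.
Each formula unit contains 1 Ca, equivalent to 1/1 = 1.0000 mol CaO.
M(CaO) = 1×40.078 + 1×15.999 = 56.077 g/mol.
Mass of CaO per formula unit = 1.0000 × 56.077 = 56.077 g.
CaO wt% = 56.077 / 226.009 × 100 = 24.81%.

24.81 wt%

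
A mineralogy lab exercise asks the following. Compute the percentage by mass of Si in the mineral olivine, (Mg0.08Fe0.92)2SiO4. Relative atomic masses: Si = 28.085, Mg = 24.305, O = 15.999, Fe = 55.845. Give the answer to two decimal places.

14.13 mass %

Formula mass = 0.16*24.305 + 1.84*55.845 + 1*28.085 + 4*15.999 = 198.725 g/mol, of which 28.085 g is Si.
So Si makes up 28.085/198.725 = 0.1413 of the mass, i.e. 14.13%.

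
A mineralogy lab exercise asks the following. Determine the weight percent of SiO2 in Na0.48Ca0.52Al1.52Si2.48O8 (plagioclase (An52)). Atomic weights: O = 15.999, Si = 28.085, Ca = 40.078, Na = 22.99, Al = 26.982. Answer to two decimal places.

M(Na0.48Ca0.52Al1.52Si2.48O8) = 270.531 g/mol; M(SiO2) = 60.083 g/mol.
Moles SiO2 per formula unit = 2.48 Si ÷ 1 = 2.4800.
SiO2 fraction = (2.4800 × 60.083) / 270.531 = 149.006/270.531 = 0.5508.

55.08 wt%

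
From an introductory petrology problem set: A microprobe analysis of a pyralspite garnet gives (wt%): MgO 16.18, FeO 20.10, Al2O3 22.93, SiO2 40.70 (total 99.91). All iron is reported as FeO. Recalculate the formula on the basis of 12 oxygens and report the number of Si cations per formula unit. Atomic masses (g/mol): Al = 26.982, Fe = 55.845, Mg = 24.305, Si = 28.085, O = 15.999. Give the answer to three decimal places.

MgO (M=40.304): mol = 0.40145; Mg = 0.40145, O = 0.40145.
FeO (M=71.844): mol = 0.27977; Fe = 0.27977, O = 0.27977.
Al2O3 (M=101.961): mol = 0.22489; Al = 0.44978, O = 0.67467.
SiO2 (M=60.083): mol = 0.67740; Si = 0.67740, O = 1.35480.
ΣO = 2.71069; factor = 12/ΣO = 4.42692.
Si apfu = 0.67740 × 4.42692 = 2.999.

2.999 Si apfu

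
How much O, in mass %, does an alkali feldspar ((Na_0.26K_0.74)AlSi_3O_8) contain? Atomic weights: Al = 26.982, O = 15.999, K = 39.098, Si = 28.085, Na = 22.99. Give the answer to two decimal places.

46.69 mass %

Formula mass = 0.26×22.99 + 0.74×39.098 + 1×26.982 + 3×28.085 + 8×15.999 = 274.139 g/mol, of which 127.992 g is O.
So O makes up 127.992/274.139 = 0.4669 of the mass, i.e. 46.69%.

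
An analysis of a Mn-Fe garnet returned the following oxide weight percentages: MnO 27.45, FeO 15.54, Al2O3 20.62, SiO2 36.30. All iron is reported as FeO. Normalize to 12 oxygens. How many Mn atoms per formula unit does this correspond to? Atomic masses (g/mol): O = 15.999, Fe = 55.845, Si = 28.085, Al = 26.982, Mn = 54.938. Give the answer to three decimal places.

1.920 Mn apfu

MnO: 27.45/70.937 = 0.38696 mol → 0.38696 mol Mn, 0.38696 mol O.
FeO: 15.54/71.844 = 0.21630 mol → 0.21630 mol Fe, 0.21630 mol O.
Al2O3: 20.62/101.961 = 0.20223 mol → 0.40446 mol Al, 0.60669 mol O.
SiO2: 36.30/60.083 = 0.60416 mol → 0.60416 mol Si, 1.20832 mol O.
Total oxygen = 2.41827 mol. Normalization factor = 12/2.41827 = 4.96223.
Mn per 12 O = 0.38696 × 4.96223 = 1.920.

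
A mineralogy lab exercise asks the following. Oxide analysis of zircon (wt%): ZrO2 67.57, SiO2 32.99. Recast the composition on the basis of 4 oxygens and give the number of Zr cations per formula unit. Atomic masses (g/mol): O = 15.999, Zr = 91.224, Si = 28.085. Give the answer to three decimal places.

ZrO2 (M=123.222): mol = 0.54836; Zr = 0.54836, O = 1.09672.
SiO2 (M=60.083): mol = 0.54907; Si = 0.54907, O = 1.09814.
ΣO = 2.19486; factor = 4/ΣO = 1.82244.
Zr apfu = 0.54836 × 1.82244 = 0.999.

0.999 Zr apfu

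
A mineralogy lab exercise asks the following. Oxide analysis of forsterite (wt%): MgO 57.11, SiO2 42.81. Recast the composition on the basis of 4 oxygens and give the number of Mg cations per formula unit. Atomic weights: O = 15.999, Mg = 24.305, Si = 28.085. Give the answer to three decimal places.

1.994 Mg apfu

MgO: 57.11/40.304 = 1.41698 mol → 1.41698 mol Mg, 1.41698 mol O.
SiO2: 42.81/60.083 = 0.71251 mol → 0.71251 mol Si, 1.42502 mol O.
Total oxygen = 2.84200 mol. Normalization factor = 4/2.84200 = 1.40746.
Mg per 4 O = 1.41698 × 1.40746 = 1.994.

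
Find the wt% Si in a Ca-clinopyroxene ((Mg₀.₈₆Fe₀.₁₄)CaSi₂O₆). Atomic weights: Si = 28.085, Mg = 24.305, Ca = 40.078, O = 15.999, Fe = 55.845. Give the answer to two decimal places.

M((Mg₀.₈₆Fe₀.₁₄)CaSi₂O₆) = 220.963 g/mol.
Si contributes 2 × 28.085 = 56.170 g per mole.
56.170/220.963 = 0.2542 → 25.42%.

25.42 weight percent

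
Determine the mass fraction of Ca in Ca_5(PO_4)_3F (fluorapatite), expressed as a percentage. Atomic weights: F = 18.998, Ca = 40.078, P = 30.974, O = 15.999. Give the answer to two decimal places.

39.74 mass %

M(Ca_5(PO_4)_3F) = 504.298 g/mol.
Ca contributes 5 × 40.078 = 200.390 g per mole.
200.390/504.298 = 0.3974 → 39.74%.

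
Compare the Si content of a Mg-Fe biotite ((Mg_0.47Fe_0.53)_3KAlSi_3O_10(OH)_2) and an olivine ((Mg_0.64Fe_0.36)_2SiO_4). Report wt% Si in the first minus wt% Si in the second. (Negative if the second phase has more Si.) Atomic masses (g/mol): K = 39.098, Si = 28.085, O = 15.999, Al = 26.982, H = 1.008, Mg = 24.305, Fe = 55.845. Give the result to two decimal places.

First mineral: 84.255 g Si in 467.403 g formula = 18.03 wt% Si.
Second mineral: 28.085 g Si in 163.400 g formula = 17.19 wt% Si.
18.03% − 17.19% gives a difference of 0.84 percentage points.

0.84 percentage points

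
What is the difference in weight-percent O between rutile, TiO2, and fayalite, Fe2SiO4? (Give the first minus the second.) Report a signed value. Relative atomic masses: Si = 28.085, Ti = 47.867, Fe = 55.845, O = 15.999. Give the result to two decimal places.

O in TiO2: molar mass 79.865 g/mol; 2×15.999 = 31.998 g → 40.07 wt%.
O in Fe2SiO4: molar mass 203.771 g/mol; 4×15.999 = 63.996 g → 31.41 wt%.
Difference = 40.07 − 31.41 = 8.66 percentage points.

8.66 percentage points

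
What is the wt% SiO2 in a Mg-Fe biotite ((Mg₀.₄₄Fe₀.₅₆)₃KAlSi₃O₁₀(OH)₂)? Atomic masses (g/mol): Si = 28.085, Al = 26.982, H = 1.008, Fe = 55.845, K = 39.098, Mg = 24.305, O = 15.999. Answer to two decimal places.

Formula mass = 470.241 g/mol.
3 Si → 3.0000 mol SiO2 per formula unit; M(SiO2) = 60.083, so SiO2 mass = 180.249 g.
180.249/470.241 × 100 = 38.33 wt%.

38.33 wt%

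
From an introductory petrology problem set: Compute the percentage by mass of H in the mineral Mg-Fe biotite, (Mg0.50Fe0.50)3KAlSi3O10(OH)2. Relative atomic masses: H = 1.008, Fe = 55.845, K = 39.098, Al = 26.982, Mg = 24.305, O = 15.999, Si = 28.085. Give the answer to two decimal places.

0.43 wt%

Formula mass = 1.50*24.305 + 1.50*55.845 + 1*39.098 + 1*26.982 + 3*28.085 + 12*15.999 + 2*1.008 = 464.564 g/mol, of which 2.016 g is H.
So H makes up 2.016/464.564 = 0.0043 of the mass, i.e. 0.43%.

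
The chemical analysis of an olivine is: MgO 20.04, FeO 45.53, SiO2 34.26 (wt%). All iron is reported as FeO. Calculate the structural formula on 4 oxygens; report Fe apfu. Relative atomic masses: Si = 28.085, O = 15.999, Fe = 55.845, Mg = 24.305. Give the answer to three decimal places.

MgO: 20.04/40.304 = 0.49722 mol → 0.49722 mol Mg, 0.49722 mol O.
FeO: 45.53/71.844 = 0.63373 mol → 0.63373 mol Fe, 0.63373 mol O.
SiO2: 34.26/60.083 = 0.57021 mol → 0.57021 mol Si, 1.14042 mol O.
Total oxygen = 2.27137 mol. Normalization factor = 4/2.27137 = 1.76105.
Fe per 4 O = 0.63373 × 1.76105 = 1.116.

1.116 Fe apfu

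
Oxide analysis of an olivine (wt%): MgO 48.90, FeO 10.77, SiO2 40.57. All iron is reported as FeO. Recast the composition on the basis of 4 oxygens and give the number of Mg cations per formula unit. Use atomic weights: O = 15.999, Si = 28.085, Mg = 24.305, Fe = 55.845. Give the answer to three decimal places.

MgO: 48.90/40.304 = 1.21328 mol → 1.21328 mol Mg, 1.21328 mol O.
FeO: 10.77/71.844 = 0.14991 mol → 0.14991 mol Fe, 0.14991 mol O.
SiO2: 40.57/60.083 = 0.67523 mol → 0.67523 mol Si, 1.35046 mol O.
Total oxygen = 2.71365 mol. Normalization factor = 4/2.71365 = 1.47403.
Mg per 4 O = 1.21328 × 1.47403 = 1.788.

1.788 Mg apfu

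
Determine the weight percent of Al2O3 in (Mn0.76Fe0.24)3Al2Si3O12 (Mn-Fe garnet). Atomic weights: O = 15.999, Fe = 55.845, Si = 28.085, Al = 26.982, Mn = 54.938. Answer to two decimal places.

Molar mass of (Mn0.76Fe0.24)3Al2Si3O12 = 2.28×54.938 + 0.72×55.845 + 2×26.982 + 3×28.085 + 12×15.999 = 495.674 g/mol.
Each formula unit contains 2 Al, equivalent to 2/2 = 1.0000 mol Al2O3.
M(Al2O3) = 2×26.982 + 3×15.999 = 101.961 g/mol.
Mass of Al2O3 per formula unit = 1.0000 × 101.961 = 101.961 g.
Al2O3 wt% = 101.961 / 495.674 × 100 = 20.57%.

20.57 wt%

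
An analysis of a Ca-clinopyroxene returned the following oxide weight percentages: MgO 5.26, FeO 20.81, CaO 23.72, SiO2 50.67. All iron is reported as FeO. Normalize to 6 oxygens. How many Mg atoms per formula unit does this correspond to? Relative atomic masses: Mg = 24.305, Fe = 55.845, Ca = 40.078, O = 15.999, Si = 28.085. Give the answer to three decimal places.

5.26 wt% MgO ÷ 40.304 g/mol = 0.13051 mol, giving 0.13051 Mg and 0.13051 O.
20.81 wt% FeO ÷ 71.844 g/mol = 0.28966 mol, giving 0.28966 Fe and 0.28966 O.
23.72 wt% CaO ÷ 56.077 g/mol = 0.42299 mol, giving 0.42299 Ca and 0.42299 O.
50.67 wt% SiO2 ÷ 60.083 g/mol = 0.84333 mol, giving 0.84333 Si and 1.68666 O.
Oxygen sums to 2.52982; scaling by 6/2.52982 = 2.37171 puts the formula on 6 O.
Mg: 0.13051 × 2.37171 = 0.310 atoms per formula unit.

0.310 Mg apfu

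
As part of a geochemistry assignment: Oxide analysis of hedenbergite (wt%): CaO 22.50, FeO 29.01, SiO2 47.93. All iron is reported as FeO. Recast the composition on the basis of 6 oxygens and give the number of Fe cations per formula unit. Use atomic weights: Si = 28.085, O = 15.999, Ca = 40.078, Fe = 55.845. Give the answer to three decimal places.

1.009 Fe apfu

CaO: 22.50/56.077 = 0.40123 mol → 0.40123 mol Ca, 0.40123 mol O.
FeO: 29.01/71.844 = 0.40379 mol → 0.40379 mol Fe, 0.40379 mol O.
SiO2: 47.93/60.083 = 0.79773 mol → 0.79773 mol Si, 1.59546 mol O.
Total oxygen = 2.40048 mol. Normalization factor = 6/2.40048 = 2.49950.
Fe per 6 O = 0.40379 × 2.49950 = 1.009.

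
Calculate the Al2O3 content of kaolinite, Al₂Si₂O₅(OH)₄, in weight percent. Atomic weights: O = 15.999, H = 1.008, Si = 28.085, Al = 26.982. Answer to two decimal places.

Molar mass of Al₂Si₂O₅(OH)₄ = 2×26.982 + 2×28.085 + 9×15.999 + 4×1.008 = 258.157 g/mol.
Each formula unit contains 2 Al, equivalent to 2/2 = 1.0000 mol Al2O3.
M(Al2O3) = 2×26.982 + 3×15.999 = 101.961 g/mol.
Mass of Al2O3 per formula unit = 1.0000 × 101.961 = 101.961 g.
Al2O3 wt% = 101.961 / 258.157 × 100 = 39.50%.

39.50 wt%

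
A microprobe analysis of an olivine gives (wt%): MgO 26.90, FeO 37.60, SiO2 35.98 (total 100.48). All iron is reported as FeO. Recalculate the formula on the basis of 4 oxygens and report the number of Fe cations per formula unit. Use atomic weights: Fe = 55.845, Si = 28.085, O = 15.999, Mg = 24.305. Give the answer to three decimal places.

MgO: 26.90/40.304 = 0.66743 mol → 0.66743 mol Mg, 0.66743 mol O.
FeO: 37.60/71.844 = 0.52336 mol → 0.52336 mol Fe, 0.52336 mol O.
SiO2: 35.98/60.083 = 0.59884 mol → 0.59884 mol Si, 1.19768 mol O.
Total oxygen = 2.38847 mol. Normalization factor = 4/2.38847 = 1.67471.
Fe per 4 O = 0.52336 × 1.67471 = 0.876.

0.876 Fe apfu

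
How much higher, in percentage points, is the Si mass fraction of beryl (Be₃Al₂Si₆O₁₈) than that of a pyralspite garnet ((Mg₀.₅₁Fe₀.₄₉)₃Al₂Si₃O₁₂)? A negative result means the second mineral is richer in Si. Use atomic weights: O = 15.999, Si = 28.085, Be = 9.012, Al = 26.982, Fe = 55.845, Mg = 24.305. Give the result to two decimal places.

M(Be₃Al₂Si₆O₁₈) = 537.492 g/mol, so wt% Si = 168.510/537.492 × 100 = 31.35%.
M((Mg₀.₅₁Fe₀.₄₉)₃Al₂Si₃O₁₂) = 449.486 g/mol, so wt% Si = 84.255/449.486 × 100 = 18.74%.
31.35 − 18.74 = 12.61 pp.

12.61 percentage points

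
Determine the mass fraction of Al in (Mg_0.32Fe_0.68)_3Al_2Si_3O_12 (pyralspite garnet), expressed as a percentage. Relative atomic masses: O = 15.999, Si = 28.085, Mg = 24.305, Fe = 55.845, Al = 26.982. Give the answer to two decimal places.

11.54 weight percent

M((Mg_0.32Fe_0.68)_3Al_2Si_3O_12) = 467.464 g/mol.
Al contributes 2 × 26.982 = 53.964 g per mole.
53.964/467.464 = 0.1154 → 11.54%.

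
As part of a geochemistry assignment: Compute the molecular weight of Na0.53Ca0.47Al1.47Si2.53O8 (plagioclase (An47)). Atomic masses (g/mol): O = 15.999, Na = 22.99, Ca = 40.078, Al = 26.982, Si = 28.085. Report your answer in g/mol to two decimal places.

269.73 g/mol

The formula mass is the sum 0.53×22.99 + 0.47×40.078 + 1.47×26.982 + 2.53×28.085 + 8×15.999.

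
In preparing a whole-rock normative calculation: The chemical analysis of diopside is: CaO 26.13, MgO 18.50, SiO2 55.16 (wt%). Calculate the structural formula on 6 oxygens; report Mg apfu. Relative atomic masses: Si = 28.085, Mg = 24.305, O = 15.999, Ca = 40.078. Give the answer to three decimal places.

CaO: 26.13/56.077 = 0.46597 mol → 0.46597 mol Ca, 0.46597 mol O.
MgO: 18.50/40.304 = 0.45901 mol → 0.45901 mol Mg, 0.45901 mol O.
SiO2: 55.16/60.083 = 0.91806 mol → 0.91806 mol Si, 1.83612 mol O.
Total oxygen = 2.76110 mol. Normalization factor = 6/2.76110 = 2.17305.
Mg per 6 O = 0.45901 × 2.17305 = 0.997.

0.997 Mg apfu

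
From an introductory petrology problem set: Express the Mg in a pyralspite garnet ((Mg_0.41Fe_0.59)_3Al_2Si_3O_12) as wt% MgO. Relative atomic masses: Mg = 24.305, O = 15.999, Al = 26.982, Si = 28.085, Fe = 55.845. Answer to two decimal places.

Formula mass = 458.948 g/mol.
1.23 Mg → 1.2300 mol MgO per formula unit; M(MgO) = 40.304, so MgO mass = 49.574 g.
49.574/458.948 × 100 = 10.80 wt%.

10.80 wt%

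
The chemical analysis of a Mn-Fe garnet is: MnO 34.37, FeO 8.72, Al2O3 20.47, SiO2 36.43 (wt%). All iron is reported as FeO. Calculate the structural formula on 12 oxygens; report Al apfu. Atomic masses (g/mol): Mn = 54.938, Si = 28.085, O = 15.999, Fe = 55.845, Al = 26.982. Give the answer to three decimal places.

1.990 Al apfu

MnO (M=70.937): mol = 0.48451; Mn = 0.48451, O = 0.48451.
FeO (M=71.844): mol = 0.12137; Fe = 0.12137, O = 0.12137.
Al2O3 (M=101.961): mol = 0.20076; Al = 0.40152, O = 0.60228.
SiO2 (M=60.083): mol = 0.60633; Si = 0.60633, O = 1.21266.
ΣO = 2.42082; factor = 12/ΣO = 4.95700.
Al apfu = 0.40152 × 4.95700 = 1.990.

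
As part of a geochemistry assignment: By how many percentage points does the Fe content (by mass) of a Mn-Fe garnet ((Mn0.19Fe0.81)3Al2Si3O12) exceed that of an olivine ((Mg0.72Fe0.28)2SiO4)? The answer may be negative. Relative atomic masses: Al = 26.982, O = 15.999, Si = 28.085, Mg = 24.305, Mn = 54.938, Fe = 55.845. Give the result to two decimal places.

7.54 percentage points

M((Mn0.19Fe0.81)3Al2Si3O12) = 497.225 g/mol, so wt% Fe = 135.703/497.225 × 100 = 27.29%.
M((Mg0.72Fe0.28)2SiO4) = 158.353 g/mol, so wt% Fe = 31.273/158.353 × 100 = 19.75%.
27.29 − 19.75 = 7.54 pp.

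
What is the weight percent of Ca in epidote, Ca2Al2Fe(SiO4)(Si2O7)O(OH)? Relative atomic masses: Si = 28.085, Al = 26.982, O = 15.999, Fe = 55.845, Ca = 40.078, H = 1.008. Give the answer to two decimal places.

16.59 mass %

Formula mass = 2×40.078 + 2×26.982 + 1×55.845 + 3×28.085 + 13×15.999 + 1×1.008 = 483.215 g/mol, of which 80.156 g is Ca.
So Ca makes up 80.156/483.215 = 0.1659 of the mass, i.e. 16.59%.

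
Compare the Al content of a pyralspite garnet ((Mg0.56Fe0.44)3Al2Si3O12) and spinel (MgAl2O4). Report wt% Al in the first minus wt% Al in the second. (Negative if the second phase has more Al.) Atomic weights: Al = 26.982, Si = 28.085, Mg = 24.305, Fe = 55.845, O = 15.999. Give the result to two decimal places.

M((Mg0.56Fe0.44)3Al2Si3O12) = 444.755 g/mol, so wt% Al = 53.964/444.755 × 100 = 12.13%.
M(MgAl2O4) = 142.265 g/mol, so wt% Al = 53.964/142.265 × 100 = 37.93%.
12.13 − 37.93 = -25.80 pp.

-25.80 percentage points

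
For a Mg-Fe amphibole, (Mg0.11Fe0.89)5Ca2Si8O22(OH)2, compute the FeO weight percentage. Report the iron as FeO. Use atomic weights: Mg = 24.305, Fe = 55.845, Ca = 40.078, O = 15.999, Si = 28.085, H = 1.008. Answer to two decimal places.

M((Mg0.11Fe0.89)5Ca2Si8O22(OH)2) = 952.706 g/mol; M(FeO) = 71.844 g/mol.
Moles FeO per formula unit = 4.45 Fe ÷ 1 = 4.4500.
FeO fraction = (4.4500 × 71.844) / 952.706 = 319.706/952.706 = 0.3356.

33.56 wt%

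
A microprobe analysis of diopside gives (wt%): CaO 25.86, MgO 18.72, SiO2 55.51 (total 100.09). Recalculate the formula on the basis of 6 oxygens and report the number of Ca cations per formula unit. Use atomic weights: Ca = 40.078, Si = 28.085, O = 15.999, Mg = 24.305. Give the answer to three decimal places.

0.998 Ca apfu

CaO (M=56.077): mol = 0.46115; Ca = 0.46115, O = 0.46115.
MgO (M=40.304): mol = 0.46447; Mg = 0.46447, O = 0.46447.
SiO2 (M=60.083): mol = 0.92389; Si = 0.92389, O = 1.84778.
ΣO = 2.77340; factor = 6/ΣO = 2.16341.
Ca apfu = 0.46115 × 2.16341 = 0.998.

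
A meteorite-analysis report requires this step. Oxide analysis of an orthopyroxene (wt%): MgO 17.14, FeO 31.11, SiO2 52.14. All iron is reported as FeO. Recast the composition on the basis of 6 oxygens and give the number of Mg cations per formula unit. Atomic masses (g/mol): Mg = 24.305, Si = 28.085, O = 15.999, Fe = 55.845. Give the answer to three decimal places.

MgO (M=40.304): mol = 0.42527; Mg = 0.42527, O = 0.42527.
FeO (M=71.844): mol = 0.43302; Fe = 0.43302, O = 0.43302.
SiO2 (M=60.083): mol = 0.86780; Si = 0.86780, O = 1.73560.
ΣO = 2.59389; factor = 6/ΣO = 2.31313.
Mg apfu = 0.42527 × 2.31313 = 0.984.

0.984 Mg apfu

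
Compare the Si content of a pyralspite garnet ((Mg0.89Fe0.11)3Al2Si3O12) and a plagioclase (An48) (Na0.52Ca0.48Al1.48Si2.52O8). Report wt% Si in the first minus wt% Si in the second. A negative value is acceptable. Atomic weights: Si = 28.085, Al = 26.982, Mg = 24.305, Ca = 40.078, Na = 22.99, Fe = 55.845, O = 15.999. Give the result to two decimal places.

M((Mg0.89Fe0.11)3Al2Si3O12) = 413.530 g/mol, so wt% Si = 84.255/413.530 × 100 = 20.37%.
M(Na0.52Ca0.48Al1.48Si2.52O8) = 269.892 g/mol, so wt% Si = 70.774/269.892 × 100 = 26.22%.
20.37 − 26.22 = -5.85 pp.

-5.85 percentage points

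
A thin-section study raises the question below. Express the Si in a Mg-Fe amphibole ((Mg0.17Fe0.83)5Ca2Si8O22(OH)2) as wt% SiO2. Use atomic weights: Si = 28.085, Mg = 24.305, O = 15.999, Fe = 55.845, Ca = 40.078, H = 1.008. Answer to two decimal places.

50.96 wt%

Formula mass = 943.244 g/mol.
8 Si → 8.0000 mol SiO2 per formula unit; M(SiO2) = 60.083, so SiO2 mass = 480.664 g.
480.664/943.244 × 100 = 50.96 wt%.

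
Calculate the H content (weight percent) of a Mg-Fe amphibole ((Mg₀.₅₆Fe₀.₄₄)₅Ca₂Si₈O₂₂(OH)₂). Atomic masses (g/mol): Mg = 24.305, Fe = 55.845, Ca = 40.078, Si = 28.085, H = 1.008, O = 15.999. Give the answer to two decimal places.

0.23 weight percent

Formula mass = 2.80×24.305 + 2.20×55.845 + 2×40.078 + 8×28.085 + 24×15.999 + 2×1.008 = 881.741 g/mol, of which 2.016 g is H.
So H makes up 2.016/881.741 = 0.0023 of the mass, i.e. 0.23%.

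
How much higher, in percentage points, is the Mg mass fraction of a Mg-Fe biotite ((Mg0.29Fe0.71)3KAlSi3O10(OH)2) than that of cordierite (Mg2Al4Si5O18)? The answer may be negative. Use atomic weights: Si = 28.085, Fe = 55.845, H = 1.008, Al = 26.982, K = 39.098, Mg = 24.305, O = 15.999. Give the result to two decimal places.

First mineral: 21.145 g Mg in 484.434 g formula = 4.36 wt% Mg.
Second mineral: 48.610 g Mg in 584.945 g formula = 8.31 wt% Mg.
4.36% − 8.31% gives a difference of -3.95 percentage points.

-3.95 percentage points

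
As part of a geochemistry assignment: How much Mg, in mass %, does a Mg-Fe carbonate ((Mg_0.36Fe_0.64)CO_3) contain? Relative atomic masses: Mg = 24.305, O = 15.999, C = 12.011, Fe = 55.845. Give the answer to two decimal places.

M((Mg_0.36Fe_0.64)CO_3) = 104.499 g/mol.
Mg contributes 0.36 × 24.305 = 8.750 g per mole.
8.750/104.499 = 0.0837 → 8.37%.

8.37 mass %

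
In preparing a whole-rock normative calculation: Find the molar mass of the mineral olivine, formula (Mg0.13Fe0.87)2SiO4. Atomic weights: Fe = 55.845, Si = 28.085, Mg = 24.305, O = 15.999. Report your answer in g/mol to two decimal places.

195.57 g/mol

Mg: 0.26 × 24.305 = 6.3193
Fe: 1.74 × 55.845 = 97.1703
Si: 1 × 28.085 = 28.0850
O: 4 × 15.999 = 63.9960
Summing the contributions gives the formula mass.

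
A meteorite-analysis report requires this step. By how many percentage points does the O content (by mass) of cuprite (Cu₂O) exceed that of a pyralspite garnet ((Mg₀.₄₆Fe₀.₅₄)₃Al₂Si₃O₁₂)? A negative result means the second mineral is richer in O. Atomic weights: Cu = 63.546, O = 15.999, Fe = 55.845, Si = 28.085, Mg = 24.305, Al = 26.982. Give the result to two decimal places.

-31.09 percentage points

M(Cu₂O) = 143.091 g/mol, so wt% O = 15.999/143.091 × 100 = 11.18%.
M((Mg₀.₄₆Fe₀.₅₄)₃Al₂Si₃O₁₂) = 454.217 g/mol, so wt% O = 191.988/454.217 × 100 = 42.27%.
11.18 − 42.27 = -31.09 pp.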